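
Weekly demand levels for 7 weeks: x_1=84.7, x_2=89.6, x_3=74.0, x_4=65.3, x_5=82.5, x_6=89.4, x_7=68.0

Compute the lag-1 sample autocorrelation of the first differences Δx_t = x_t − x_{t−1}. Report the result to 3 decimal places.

First differences Δx: 4.9, -15.6, -8.7, 17.2, 6.9, -21.4
Mean of differences = -2.7833
Numerator Σ(Δx_t−Δx̄)(Δx_{t+1}−Δx̄) = -127.6436
Denominator Σ(Δx_t−Δx̄)² = 1097.9883
r_1(Δx) = -127.6436 / 1097.9883 = -0.116

-0.116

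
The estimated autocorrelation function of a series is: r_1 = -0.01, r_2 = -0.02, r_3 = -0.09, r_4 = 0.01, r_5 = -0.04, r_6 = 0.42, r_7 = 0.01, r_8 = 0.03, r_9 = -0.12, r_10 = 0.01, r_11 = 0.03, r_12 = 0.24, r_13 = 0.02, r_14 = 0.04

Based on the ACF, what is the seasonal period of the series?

6

The largest autocorrelation is r_6 = 0.42, with a weaker echo at lag 12 (0.24); the remaining lags stay at or below 0.04.
The dominant spike at lag 6 indicates a seasonal period of 6.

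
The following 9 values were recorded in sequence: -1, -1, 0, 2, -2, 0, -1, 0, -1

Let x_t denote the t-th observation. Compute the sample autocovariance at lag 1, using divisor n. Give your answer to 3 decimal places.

-0.454

Mean x̄ = (-1 − 1 + 0 + 2 − 2 + 0 − 1 + 0 − 1)/9 = -0.4444
Σ_{t=1}^{8}(x_t−x̄)(x_{t+1}−x̄) = -4.0864
γ_1 = -4.0864 / 9 = -0.454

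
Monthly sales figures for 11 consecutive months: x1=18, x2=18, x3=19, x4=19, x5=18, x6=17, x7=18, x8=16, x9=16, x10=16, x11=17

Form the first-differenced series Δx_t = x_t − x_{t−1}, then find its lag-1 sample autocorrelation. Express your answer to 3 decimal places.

-0.248

First differences Δx: 0, 1, 0, -1, -1, 1, -2, 0, 0, 1
Mean of differences = -0.1000
Numerator Σ(Δx_t−Δx̄)(Δx_{t+1}−Δx̄) = -2.2100
Denominator Σ(Δx_t−Δx̄)² = 8.9000
r_1(Δx) = -2.2100 / 8.9000 = -0.248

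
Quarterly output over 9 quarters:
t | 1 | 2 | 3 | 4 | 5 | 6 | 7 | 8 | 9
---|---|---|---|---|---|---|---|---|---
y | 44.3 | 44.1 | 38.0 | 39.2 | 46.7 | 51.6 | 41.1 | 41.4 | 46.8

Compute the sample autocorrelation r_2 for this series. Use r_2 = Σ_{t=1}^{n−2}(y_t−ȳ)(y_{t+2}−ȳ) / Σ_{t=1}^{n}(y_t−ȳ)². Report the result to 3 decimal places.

Mean ȳ = (44.3 + 44.1 + 38.0 + 39.2 + 46.7 + 51.6 + 41.1 + 41.4 + 46.8)/9 = 43.6889
Numerator Σ_{t=1}^{7}(y_t−ȳ)(y_{t+2}−ȳ) = -91.9214
Denominator Σ(y_t−ȳ)² = 146.3289
r_2 = -91.9214 / 146.3289 = -0.628

-0.628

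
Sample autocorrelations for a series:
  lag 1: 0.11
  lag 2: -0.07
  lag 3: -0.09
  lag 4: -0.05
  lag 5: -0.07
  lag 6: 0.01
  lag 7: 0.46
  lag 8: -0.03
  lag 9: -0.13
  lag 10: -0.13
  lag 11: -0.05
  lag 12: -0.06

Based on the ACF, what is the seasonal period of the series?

7

The largest autocorrelation is r_7 = 0.46; the remaining lags stay at or below 0.11.
The dominant spike at lag 7 indicates a seasonal period of 7.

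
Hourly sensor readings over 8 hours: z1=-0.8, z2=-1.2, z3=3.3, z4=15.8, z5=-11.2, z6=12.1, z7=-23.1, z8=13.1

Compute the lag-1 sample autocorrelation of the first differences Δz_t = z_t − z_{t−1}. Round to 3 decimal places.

First differences Δz: -0.4, 4.5, 12.5, -27.0, 23.3, -35.2, 36.2
Mean of differences = 1.9857
Numerator Σ(Δz_t−Δz̄)(Δz_{t+1}−Δz̄) = -2967.0059
Denominator Σ(Δz_t−Δz̄)² = 3970.4286
r_1(Δz) = -2967.0059 / 3970.4286 = -0.747

-0.747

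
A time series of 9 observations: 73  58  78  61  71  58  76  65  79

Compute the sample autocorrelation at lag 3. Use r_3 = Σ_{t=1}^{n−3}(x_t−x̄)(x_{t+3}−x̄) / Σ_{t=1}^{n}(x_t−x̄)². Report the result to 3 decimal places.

-0.579

Mean x̄ = (73 + 58 + 78 + 61 + 71 + 58 + 76 + 65 + 79)/9 = 68.7778
Σ(x_t−x̄)(x_{t+3}−x̄) = (-32.8395) + (-23.9506) + (-99.3951) + (-56.1728) + (-8.3951) + (-110.1728) = -330.9259
Denominator Σ(x_t−x̄)² = 571.5556
r_3 = -330.9259 / 571.5556 = -0.579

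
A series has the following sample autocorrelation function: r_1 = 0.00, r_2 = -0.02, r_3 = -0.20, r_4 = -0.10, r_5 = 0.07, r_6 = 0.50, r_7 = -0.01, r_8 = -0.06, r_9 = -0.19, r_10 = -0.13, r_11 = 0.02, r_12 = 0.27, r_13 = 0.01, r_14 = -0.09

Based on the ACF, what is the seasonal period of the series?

The largest autocorrelation is r_6 = 0.50, with a weaker echo at lag 12 (0.27); the remaining lags stay at or below 0.07.
The dominant spike at lag 6 indicates a seasonal period of 6.

6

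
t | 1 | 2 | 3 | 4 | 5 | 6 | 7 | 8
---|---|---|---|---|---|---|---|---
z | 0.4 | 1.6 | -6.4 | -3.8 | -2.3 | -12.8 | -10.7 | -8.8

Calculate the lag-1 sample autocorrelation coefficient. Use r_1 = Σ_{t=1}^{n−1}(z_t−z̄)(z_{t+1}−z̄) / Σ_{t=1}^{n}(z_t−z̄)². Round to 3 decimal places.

Mean z̄ = (0.4 + 1.6 − 6.4 − 3.8 − 2.3 − 12.8 − 10.7 − 8.8)/8 = -5.3500
Σ(z_t−z̄)(z_{t+1}−z̄) = (39.9625) + (-7.2975) + (-1.6275) + (4.7275) + (-22.7225) + (39.8575) + (18.4575) = 71.3575
Denominator Σ(z_t−z̄)² = 190.2000
r_1 = 71.3575 / 190.2000 = 0.375

0.375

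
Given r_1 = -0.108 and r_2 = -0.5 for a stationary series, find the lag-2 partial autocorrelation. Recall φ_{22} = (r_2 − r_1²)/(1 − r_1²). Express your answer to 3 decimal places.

φ_{22} = (r_2 − r_1²) / (1 − r_1²)
r_1² = (-0.108)² = 0.011664
Numerator = -0.5 − 0.0117 = -0.5117; denominator = 1 − 0.0117 = 0.9883
φ_{22} = -0.5117 / 0.9883 = -0.518

-0.518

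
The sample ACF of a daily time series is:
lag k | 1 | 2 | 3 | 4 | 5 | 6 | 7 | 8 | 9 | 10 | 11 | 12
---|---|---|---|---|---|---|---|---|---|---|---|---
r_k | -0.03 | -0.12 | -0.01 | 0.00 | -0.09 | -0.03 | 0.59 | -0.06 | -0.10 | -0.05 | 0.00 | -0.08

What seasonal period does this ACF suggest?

7

The largest autocorrelation is r_7 = 0.59; the remaining lags stay at or below 0.00.
The dominant spike at lag 7 indicates a seasonal period of 7.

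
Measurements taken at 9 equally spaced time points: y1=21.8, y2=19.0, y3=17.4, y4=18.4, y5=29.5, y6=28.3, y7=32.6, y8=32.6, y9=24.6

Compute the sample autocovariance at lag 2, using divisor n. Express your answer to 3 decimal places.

7.141

Mean ȳ = (21.8 + 19.0 + 17.4 + 18.4 + 29.5 + 28.3 + 32.6 + 32.6 + 24.6)/9 = 24.9111
Σ_{t=1}^{7}(y_t−ȳ)(y_{t+2}−ȳ) = 64.2709
γ_2 = 64.2709 / 9 = 7.141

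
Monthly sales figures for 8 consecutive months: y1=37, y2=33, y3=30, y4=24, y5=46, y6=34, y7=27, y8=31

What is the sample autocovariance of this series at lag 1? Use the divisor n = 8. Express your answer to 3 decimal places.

-9.008

Mean ȳ = (37 + 33 + 30 + 24 + 46 + 34 + 27 + 31)/8 = 32.7500
Deviations: 4.2500, 0.2500, -2.7500, -8.7500, 13.2500, 1.2500, -5.7500, -1.7500
Σ_{t=1}^{7}(y_t−ȳ)(y_{t+1}−ȳ) = -72.0625
γ_1 = -72.0625 / 8 = -9.008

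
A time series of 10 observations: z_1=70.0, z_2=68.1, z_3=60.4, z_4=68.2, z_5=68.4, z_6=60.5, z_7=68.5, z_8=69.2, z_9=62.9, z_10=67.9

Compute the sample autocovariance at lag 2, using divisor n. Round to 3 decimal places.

-5.660

Mean z̄ = (70.0 + 68.1 + 60.4 + 68.2 + 68.4 + 60.5 + 68.5 + 69.2 + 62.9 + 67.9)/10 = 66.4100
Σ_{t=1}^{8}(z_t−z̄)(z_{t+2}−z̄) = -56.5982
γ_2 = -56.5982 / 10 = -5.660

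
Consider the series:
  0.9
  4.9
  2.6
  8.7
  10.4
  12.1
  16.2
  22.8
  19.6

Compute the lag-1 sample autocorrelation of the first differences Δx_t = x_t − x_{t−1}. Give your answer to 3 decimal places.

-0.487

First differences Δx: 4.0, -2.3, 6.1, 1.7, 1.7, 4.1, 6.6, -3.2
Mean of differences = 2.3375
Numerator Σ(Δx_t−Δx̄)(Δx_{t+1}−Δx̄) = -44.3652
Denominator Σ(Δx_t−Δx̄)² = 91.1788
r_1(Δx) = -44.3652 / 91.1788 = -0.487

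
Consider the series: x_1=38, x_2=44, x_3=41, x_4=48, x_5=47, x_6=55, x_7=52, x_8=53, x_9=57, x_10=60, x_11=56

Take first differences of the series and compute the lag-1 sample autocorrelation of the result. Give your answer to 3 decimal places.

First differences Δx: 6, -3, 7, -1, 8, -3, 1, 4, 3, -4
Mean of differences = 1.8000
Numerator Σ(Δx_t−Δx̄)(Δx_{t+1}−Δx̄) = -109.0400
Denominator Σ(Δx_t−Δx̄)² = 177.6000
r_1(Δx) = -109.0400 / 177.6000 = -0.614

-0.614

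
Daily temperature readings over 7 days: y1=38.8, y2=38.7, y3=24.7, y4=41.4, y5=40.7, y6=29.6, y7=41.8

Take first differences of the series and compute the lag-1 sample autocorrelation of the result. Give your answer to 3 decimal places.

-0.493

First differences Δy: -0.1, -14.0, 16.7, -0.7, -11.1, 12.2
Mean of differences = 0.5000
Numerator Σ(Δy_t−Δȳ)(Δy_{t+1}−Δȳ) = -367.4400
Denominator Σ(Δy_t−Δȳ)² = 745.9400
r_1(Δy) = -367.4400 / 745.9400 = -0.493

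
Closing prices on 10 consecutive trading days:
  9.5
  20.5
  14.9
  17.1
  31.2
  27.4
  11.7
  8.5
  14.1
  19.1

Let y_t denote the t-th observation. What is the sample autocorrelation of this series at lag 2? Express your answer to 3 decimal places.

Mean ȳ = (9.5 + 20.5 + 14.9 + 17.1 + 31.2 + 27.4 + 11.7 + 8.5 + 14.1 + 19.1)/10 = 17.4000
Numerator Σ_{t=1}^{8}(y_t−ȳ)(y_{t+2}−ȳ) = -182.6600
Denominator Σ(y_t−ȳ)² = 494.2800
r_2 = -182.6600 / 494.2800 = -0.370

-0.370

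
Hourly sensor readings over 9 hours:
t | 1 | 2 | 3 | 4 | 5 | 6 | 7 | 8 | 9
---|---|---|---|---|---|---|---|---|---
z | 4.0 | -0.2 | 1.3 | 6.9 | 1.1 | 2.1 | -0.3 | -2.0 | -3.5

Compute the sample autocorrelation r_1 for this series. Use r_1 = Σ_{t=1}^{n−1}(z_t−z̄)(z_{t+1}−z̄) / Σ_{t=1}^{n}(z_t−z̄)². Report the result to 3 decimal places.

Mean z̄ = (4.0 − 0.2 + 1.3 + 6.9 + 1.1 + 2.1 − 0.3 − 2.0 − 3.5)/9 = 1.0444
Numerator Σ_{t=1}^{8}(z_t−z̄)(z_{t+1}−z̄) = 14.3936
Denominator Σ(z_t−z̄)² = 77.4822
r_1 = 14.3936 / 77.4822 = 0.186

0.186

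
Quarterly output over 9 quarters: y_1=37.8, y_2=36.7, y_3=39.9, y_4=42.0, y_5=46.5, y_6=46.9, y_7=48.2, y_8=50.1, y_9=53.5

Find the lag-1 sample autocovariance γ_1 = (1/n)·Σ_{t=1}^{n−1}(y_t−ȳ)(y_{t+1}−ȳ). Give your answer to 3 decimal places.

Mean ȳ = (37.8 + 36.7 + 39.9 + 42.0 + 46.5 + 46.9 + 48.2 + 50.1 + 53.5)/9 = 44.6222
Σ_{t=1}^{8}(y_t−ȳ)(y_{t+1}−ȳ) = 179.5717
γ_1 = 179.5717 / 9 = 19.952

19.952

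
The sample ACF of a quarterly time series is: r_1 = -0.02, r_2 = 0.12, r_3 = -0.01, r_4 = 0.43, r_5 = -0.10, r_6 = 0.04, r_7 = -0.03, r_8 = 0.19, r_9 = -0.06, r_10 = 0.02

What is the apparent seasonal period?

4

The largest autocorrelation is r_4 = 0.43, with a weaker echo at lag 8 (0.19); the remaining lags stay at or below 0.12.
The dominant spike at lag 4 indicates a seasonal period of 4.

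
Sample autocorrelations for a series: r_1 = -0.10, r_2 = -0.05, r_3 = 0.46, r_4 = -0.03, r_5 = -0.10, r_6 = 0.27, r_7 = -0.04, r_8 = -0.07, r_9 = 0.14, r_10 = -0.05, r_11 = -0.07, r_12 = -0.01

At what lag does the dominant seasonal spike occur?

The largest autocorrelation is r_3 = 0.46, with a weaker echo at lag 6 (0.27); the remaining lags stay at or below 0.14.
The dominant spike at lag 3 indicates a seasonal period of 3.

3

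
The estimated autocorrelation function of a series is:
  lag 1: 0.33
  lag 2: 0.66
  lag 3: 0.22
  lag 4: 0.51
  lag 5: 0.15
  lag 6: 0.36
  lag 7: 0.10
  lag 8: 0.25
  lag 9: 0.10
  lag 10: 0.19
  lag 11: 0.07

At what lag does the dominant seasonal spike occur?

2

The largest autocorrelation is r_2 = 0.66, with weaker echoes at lags 4 (0.51) and 6 (0.36); the remaining lags stay at or below 0.33.
The dominant spike at lag 2 indicates a seasonal period of 2.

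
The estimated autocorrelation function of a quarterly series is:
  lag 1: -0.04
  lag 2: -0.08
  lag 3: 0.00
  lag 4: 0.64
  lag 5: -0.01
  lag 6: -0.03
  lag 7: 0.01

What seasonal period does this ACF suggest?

The largest autocorrelation is r_4 = 0.64; the remaining lags stay at or below 0.01.
The dominant spike at lag 4 indicates a seasonal period of 4.

4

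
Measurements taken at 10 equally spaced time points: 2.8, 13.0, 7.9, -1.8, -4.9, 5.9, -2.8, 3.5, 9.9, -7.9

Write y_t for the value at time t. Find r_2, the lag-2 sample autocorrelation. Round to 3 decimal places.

-0.251

Mean ȳ = (2.8 + 13.0 + 7.9 − 1.8 − 4.9 + 5.9 − 2.8 + 3.5 + 9.9 − 7.9)/10 = 2.5600
Numerator Σ_{t=1}^{8}(y_t−ȳ)(y_{t+2}−ȳ) = -104.6852
Denominator Σ(y_t−ȳ)² = 416.2840
r_2 = -104.6852 / 416.2840 = -0.251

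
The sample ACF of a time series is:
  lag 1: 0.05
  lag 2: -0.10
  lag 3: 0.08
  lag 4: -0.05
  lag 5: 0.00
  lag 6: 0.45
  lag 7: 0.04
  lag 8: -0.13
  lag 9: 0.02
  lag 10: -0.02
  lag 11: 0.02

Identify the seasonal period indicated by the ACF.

The largest autocorrelation is r_6 = 0.45; the remaining lags stay at or below 0.08.
The dominant spike at lag 6 indicates a seasonal period of 6.

6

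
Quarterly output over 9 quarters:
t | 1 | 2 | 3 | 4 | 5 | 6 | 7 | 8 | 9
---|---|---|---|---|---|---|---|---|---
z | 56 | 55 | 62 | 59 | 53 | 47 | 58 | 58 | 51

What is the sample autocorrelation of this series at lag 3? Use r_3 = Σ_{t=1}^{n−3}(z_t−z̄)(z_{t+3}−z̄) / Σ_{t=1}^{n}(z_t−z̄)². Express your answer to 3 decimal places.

-0.072

Mean z̄ = (56 + 55 + 62 + 59 + 53 + 47 + 58 + 58 + 51)/9 = 55.4444
Σ(z_t−z̄)(z_{t+3}−z̄) = (1.9753) + (1.0864) + (-55.3580) + (9.0864) + (-6.2469) + (37.5309) = -11.9259
Denominator Σ(z_t−z̄)² = 166.2222
r_3 = -11.9259 / 166.2222 = -0.072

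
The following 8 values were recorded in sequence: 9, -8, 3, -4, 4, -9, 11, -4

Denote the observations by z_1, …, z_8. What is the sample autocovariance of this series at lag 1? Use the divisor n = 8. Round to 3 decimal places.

Mean z̄ = (9 − 8 + 3 − 4 + 4 − 9 + 11 − 4)/8 = 0.2500
Σ_{t=1}^{7}(z_t−z̄)(z_{t+1}−z̄) = -302.3125
γ_1 = -302.3125 / 8 = -37.789

-37.789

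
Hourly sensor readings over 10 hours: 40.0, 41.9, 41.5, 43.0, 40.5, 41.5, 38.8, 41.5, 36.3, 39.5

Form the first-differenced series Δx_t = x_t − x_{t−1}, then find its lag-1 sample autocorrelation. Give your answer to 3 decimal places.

-0.746

First differences Δx: 1.9, -0.4, 1.5, -2.5, 1.0, -2.7, 2.7, -5.2, 3.2
Mean of differences = -0.0556
Numerator Σ(Δx_t−Δx̄)(Δx_{t+1}−Δx̄) = -48.5942
Denominator Σ(Δx_t−Δx̄)² = 65.1022
r_1(Δx) = -48.5942 / 65.1022 = -0.746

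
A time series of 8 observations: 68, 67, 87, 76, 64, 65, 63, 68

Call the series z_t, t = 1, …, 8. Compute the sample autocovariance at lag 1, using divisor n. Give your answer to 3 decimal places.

Mean z̄ = (68 + 67 + 87 + 76 + 64 + 65 + 63 + 68)/8 = 69.7500
Σ_{t=1}^{7}(z_t−z̄)(z_{t+1}−z̄) = 100.4375
γ_1 = 100.4375 / 8 = 12.555

12.555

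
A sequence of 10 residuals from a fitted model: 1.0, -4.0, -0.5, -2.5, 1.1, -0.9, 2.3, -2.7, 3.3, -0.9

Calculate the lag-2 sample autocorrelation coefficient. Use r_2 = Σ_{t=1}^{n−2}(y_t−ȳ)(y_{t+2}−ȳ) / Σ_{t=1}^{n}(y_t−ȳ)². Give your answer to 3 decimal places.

0.510

Mean ȳ = (1.0 − 4.0 − 0.5 − 2.5 + 1.1 − 0.9 + 2.3 − 2.7 + 3.3 − 0.9)/10 = -0.3800
Numerator Σ_{t=1}^{8}(y_t−ȳ)(y_{t+2}−ȳ) = 24.6752
Denominator Σ(y_t−ȳ)² = 48.3560
r_2 = 24.6752 / 48.3560 = 0.510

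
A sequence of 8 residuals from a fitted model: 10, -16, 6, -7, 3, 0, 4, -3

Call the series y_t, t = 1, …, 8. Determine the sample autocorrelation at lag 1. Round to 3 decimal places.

Mean ȳ = (10 − 16 + 6 − 7 + 3 + 0 + 4 − 3)/8 = -0.3750
Deviations from mean: 10.3750, -15.6250, 6.3750, -6.6250, 3.3750, 0.3750, 4.3750, -2.6250
Numerator Σ_{t=1}^{7}(y_t−ȳ)(y_{t+1}−ȳ) = -334.8906
Denominator Σ(y_t−ȳ)² = 473.8750
r_1 = -334.8906 / 473.8750 = -0.707

-0.707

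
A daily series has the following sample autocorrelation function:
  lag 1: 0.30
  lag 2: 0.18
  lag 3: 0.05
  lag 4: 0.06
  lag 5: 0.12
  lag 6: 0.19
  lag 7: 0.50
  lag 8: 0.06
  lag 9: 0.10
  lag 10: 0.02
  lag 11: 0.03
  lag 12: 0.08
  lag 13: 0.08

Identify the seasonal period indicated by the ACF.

7

The largest autocorrelation is r_7 = 0.50; the remaining lags stay at or below 0.30. The elevated value at lag 1 (0.30), dropping to 0.18 at lag 2, reflects decaying short-term dependence rather than seasonality.
The dominant spike at lag 7 indicates a seasonal period of 7.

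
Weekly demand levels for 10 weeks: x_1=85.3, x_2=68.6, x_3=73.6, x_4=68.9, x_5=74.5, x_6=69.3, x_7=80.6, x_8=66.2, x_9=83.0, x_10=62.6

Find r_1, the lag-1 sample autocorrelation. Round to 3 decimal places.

-0.627

Mean x̄ = (85.3 + 68.6 + 73.6 + 68.9 + 74.5 + 69.3 + 80.6 + 66.2 + 83.0 + 62.6)/10 = 73.2600
Numerator Σ_{t=1}^{9}(x_t−x̄)(x_{t+1}−x̄) = -322.9696
Denominator Σ(x_t−x̄)² = 515.2440
r_1 = -322.9696 / 515.2440 = -0.627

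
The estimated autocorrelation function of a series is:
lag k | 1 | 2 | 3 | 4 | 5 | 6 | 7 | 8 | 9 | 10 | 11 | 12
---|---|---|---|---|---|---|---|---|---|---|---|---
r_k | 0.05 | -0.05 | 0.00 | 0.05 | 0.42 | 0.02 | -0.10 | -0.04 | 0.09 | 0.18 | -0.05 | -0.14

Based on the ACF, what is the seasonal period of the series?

5

The largest autocorrelation is r_5 = 0.42, with a weaker echo at lag 10 (0.18); the remaining lags stay at or below 0.09.
The dominant spike at lag 5 indicates a seasonal period of 5.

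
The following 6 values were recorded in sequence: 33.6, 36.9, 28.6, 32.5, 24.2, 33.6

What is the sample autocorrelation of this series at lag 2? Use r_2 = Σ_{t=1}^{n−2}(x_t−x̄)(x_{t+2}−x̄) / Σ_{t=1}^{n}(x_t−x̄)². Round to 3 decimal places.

Mean x̄ = (33.6 + 36.9 + 28.6 + 32.5 + 24.2 + 33.6)/6 = 31.5667
Numerator Σ_{t=1}^{4}(x_t−x̄)(x_{t+2}−x̄) = 22.6978
Denominator Σ(x_t−x̄)² = 100.6533
r_2 = 22.6978 / 100.6533 = 0.226

0.226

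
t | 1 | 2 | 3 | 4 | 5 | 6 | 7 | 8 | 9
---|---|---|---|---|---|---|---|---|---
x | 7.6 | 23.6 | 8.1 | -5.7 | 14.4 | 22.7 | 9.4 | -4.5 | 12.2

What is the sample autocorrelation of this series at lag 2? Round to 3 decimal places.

-0.724

Mean x̄ = (7.6 + 23.6 + 8.1 − 5.7 + 14.4 + 22.7 + 9.4 − 4.5 + 12.2)/9 = 9.7556
Σ(x_t−x̄)(x_{t+2}−x̄) = (3.5686) + (-213.9736) + (-7.6891) + (-200.0636) + (-1.6514) + (-184.5302) + (-0.8691) = -605.2084
Denominator Σ(x_t−x̄)² = 836.3822
r_2 = -605.2084 / 836.3822 = -0.724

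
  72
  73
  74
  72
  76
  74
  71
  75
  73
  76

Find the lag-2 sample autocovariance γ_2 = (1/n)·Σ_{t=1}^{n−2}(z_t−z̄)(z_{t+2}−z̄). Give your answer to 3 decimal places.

Mean z̄ = (72 + 73 + 74 + 72 + 76 + 74 + 71 + 75 + 73 + 76)/10 = 73.6000
Σ_{t=1}^{8}(z_t−z̄)(z_{t+2}−z̄) = -0.1200
γ_2 = -0.1200 / 10 = -0.012

-0.012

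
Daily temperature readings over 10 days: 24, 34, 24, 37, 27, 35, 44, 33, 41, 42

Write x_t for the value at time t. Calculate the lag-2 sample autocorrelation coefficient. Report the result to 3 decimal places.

Mean x̄ = (24 + 34 + 24 + 37 + 27 + 35 + 44 + 33 + 41 + 42)/10 = 34.1000
Numerator Σ_{t=1}^{8}(x_t−x̄)(x_{t+2}−x̄) = 164.3800
Denominator Σ(x_t−x̄)² = 472.9000
r_2 = 164.3800 / 472.9000 = 0.348

0.348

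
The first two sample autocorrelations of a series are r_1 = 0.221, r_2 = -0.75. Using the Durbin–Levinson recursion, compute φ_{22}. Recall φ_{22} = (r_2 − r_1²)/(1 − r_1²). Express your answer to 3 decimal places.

-0.840

φ_{22} = (r_2 − r_1²) / (1 − r_1²)
r_1² = (0.221)² = 0.048841
Numerator = -0.75 − 0.0488 = -0.7988; denominator = 1 − 0.0488 = 0.9512
φ_{22} = -0.7988 / 0.9512 = -0.840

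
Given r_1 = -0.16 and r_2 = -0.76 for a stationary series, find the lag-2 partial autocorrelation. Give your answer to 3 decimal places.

φ_{22} = (r_2 − r_1²) / (1 − r_1²)
r_1² = (-0.16)² = 0.0256
Numerator = -0.76 − 0.0256 = -0.7856; denominator = 1 − 0.0256 = 0.9744
φ_{22} = -0.7856 / 0.9744 = -0.806

-0.806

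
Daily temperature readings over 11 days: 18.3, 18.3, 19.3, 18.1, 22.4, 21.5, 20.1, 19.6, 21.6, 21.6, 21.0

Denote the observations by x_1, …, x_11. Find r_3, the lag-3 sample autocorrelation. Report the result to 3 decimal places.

Mean x̄ = (18.3 + 18.3 + 19.3 + 18.1 + 22.4 + 21.5 + 20.1 + 19.6 + 21.6 + 21.6 + 21.0)/11 = 20.1636
Numerator Σ_{t=1}^{8}(x_t−x̄)(x_{t+3}−x̄) = -1.2485
Denominator Σ(x_t−x̄)² = 23.8855
r_3 = -1.2485 / 23.8855 = -0.052

-0.052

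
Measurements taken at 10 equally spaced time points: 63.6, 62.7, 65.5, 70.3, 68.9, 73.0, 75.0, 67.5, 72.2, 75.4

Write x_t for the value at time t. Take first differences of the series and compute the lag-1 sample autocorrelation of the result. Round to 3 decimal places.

First differences Δx: -0.9, 2.8, 4.8, -1.4, 4.1, 2.0, -7.5, 4.7, 3.2
Mean of differences = 1.3111
Numerator Σ(Δx_t−Δx̄)(Δx_{t+1}−Δx̄) = -42.7246
Denominator Σ(Δx_t−Δx̄)² = 127.5689
r_1(Δx) = -42.7246 / 127.5689 = -0.335

-0.335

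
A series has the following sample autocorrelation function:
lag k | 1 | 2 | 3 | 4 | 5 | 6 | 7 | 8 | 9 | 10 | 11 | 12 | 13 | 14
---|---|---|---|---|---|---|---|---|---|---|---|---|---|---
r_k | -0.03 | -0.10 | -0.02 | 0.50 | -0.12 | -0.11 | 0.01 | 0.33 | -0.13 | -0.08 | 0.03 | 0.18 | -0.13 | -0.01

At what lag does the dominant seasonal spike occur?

The largest autocorrelation is r_4 = 0.50, with weaker echoes at lags 8 (0.33) and 12 (0.18); the remaining lags stay at or below 0.03.
The dominant spike at lag 4 indicates a seasonal period of 4.

4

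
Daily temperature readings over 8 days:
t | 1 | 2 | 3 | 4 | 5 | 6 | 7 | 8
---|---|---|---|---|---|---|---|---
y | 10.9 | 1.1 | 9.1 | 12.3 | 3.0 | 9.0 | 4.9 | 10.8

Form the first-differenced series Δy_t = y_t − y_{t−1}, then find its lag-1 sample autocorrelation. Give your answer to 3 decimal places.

-0.543

First differences Δy: -9.8, 8.0, 3.2, -9.3, 6.0, -4.1, 5.9
Mean of differences = -0.0143
Numerator Σ(Δy_t−Δȳ)(Δy_{t+1}−Δȳ) = -187.0959
Denominator Σ(Δy_t−Δȳ)² = 344.3886
r_1(Δy) = -187.0959 / 344.3886 = -0.543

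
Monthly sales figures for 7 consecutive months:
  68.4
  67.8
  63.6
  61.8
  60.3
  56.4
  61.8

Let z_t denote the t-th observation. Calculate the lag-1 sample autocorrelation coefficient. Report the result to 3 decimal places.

0.531

Mean z̄ = (68.4 + 67.8 + 63.6 + 61.8 + 60.3 + 56.4 + 61.8)/7 = 62.8714
Deviations from mean: 5.5286, 4.9286, 0.7286, -1.0714, -2.5714, -6.4714, -1.0714
Numerator Σ_{t=1}^{6}(z_t−z̄)(z_{t+1}−z̄) = 56.3878
Denominator Σ(z_t−z̄)² = 106.1743
r_1 = 56.3878 / 106.1743 = 0.531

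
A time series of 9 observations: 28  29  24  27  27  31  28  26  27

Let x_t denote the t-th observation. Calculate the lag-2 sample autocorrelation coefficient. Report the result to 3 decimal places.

Mean x̄ = (28 + 29 + 24 + 27 + 27 + 31 + 28 + 26 + 27)/9 = 27.4444
Σ(x_t−x̄)(x_{t+2}−x̄) = (-1.9136) + (-0.6914) + (1.5309) + (-1.5802) + (-0.2469) + (-5.1358) + (-0.2469) = -8.2840
Denominator Σ(x_t−x̄)² = 30.2222
r_2 = -8.2840 / 30.2222 = -0.274

-0.274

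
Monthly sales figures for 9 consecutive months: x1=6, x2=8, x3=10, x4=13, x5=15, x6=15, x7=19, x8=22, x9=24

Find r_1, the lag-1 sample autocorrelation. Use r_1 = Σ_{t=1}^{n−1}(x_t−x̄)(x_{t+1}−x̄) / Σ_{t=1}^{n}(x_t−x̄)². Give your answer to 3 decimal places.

Mean x̄ = (6 + 8 + 10 + 13 + 15 + 15 + 19 + 22 + 24)/9 = 14.6667
Numerator Σ_{t=1}^{8}(x_t−x̄)(x_{t+1}−x̄) = 197.8889
Denominator Σ(x_t−x̄)² = 304.0000
r_1 = 197.8889 / 304.0000 = 0.651

0.651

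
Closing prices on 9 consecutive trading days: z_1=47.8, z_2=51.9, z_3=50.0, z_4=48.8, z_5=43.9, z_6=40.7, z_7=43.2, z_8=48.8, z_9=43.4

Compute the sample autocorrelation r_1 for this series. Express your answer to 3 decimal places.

Mean z̄ = (47.8 + 51.9 + 50.0 + 48.8 + 43.9 + 40.7 + 43.2 + 48.8 + 43.4)/9 = 46.5000
Numerator Σ_{t=1}^{8}(z_t−z̄)(z_{t+1}−z̄) = 47.4900
Denominator Σ(z_t−z̄)² = 114.5800
r_1 = 47.4900 / 114.5800 = 0.414

0.414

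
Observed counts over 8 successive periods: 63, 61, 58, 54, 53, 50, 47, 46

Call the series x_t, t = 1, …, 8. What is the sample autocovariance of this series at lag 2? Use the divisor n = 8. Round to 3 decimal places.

Mean x̄ = (63 + 61 + 58 + 54 + 53 + 50 + 47 + 46)/8 = 54.0000
Σ_{t=1}^{6}(x_t−x̄)(x_{t+2}−x̄) = 71.0000
γ_2 = 71.0000 / 8 = 8.875

8.875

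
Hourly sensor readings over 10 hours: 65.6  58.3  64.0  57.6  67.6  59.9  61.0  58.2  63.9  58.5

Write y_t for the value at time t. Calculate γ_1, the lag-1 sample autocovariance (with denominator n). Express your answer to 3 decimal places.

Mean ȳ = (65.6 + 58.3 + 64.0 + 57.6 + 67.6 + 59.9 + 61.0 + 58.2 + 63.9 + 58.5)/10 = 61.4600
Σ_{t=1}^{9}(y_t−ȳ)(y_{t+1}−ȳ) = -77.1516
γ_1 = -77.1516 / 10 = -7.715

-7.715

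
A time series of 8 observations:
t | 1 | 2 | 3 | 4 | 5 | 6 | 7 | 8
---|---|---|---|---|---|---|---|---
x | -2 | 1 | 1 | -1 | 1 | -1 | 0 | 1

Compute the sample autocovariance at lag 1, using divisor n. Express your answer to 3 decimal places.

-0.500

Mean x̄ = (-2 + 1 + 1 − 1 + 1 − 1 + 0 + 1)/8 = 0.0000
Σ_{t=1}^{7}(x_t−x̄)(x_{t+1}−x̄) = -4.0000
γ_1 = -4.0000 / 8 = -0.500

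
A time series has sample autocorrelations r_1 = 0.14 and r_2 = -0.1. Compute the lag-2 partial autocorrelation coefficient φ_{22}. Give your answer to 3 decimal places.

-0.122

φ_{22} = (r_2 − r_1²) / (1 − r_1²)
r_1² = (0.14)² = 0.0196
Numerator = -0.1 − 0.0196 = -0.1196; denominator = 1 − 0.0196 = 0.9804
φ_{22} = -0.1196 / 0.9804 = -0.122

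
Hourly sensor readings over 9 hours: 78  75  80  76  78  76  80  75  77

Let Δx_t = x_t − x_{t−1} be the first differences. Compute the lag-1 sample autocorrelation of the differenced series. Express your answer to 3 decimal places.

First differences Δx: -3, 5, -4, 2, -2, 4, -5, 2
Mean of differences = -0.1250
Numerator Σ(Δx_t−Δx̄)(Δx_{t+1}−Δx̄) = -85.0156
Denominator Σ(Δx_t−Δx̄)² = 102.8750
r_1(Δx) = -85.0156 / 102.8750 = -0.826

-0.826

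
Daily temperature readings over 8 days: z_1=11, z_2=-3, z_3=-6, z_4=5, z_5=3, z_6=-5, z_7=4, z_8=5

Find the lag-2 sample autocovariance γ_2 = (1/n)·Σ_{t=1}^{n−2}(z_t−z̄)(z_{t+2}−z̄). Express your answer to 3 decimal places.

-17.234

Mean z̄ = (11 − 3 − 6 + 5 + 3 − 5 + 4 + 5)/8 = 1.7500
Σ_{t=1}^{6}(z_t−z̄)(z_{t+2}−z̄) = -137.8750
γ_2 = -137.8750 / 8 = -17.234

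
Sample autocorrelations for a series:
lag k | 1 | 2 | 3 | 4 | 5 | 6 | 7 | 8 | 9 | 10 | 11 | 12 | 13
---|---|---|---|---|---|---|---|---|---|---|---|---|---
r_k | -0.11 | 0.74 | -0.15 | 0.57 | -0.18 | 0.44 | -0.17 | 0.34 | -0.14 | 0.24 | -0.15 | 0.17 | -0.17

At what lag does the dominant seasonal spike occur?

The largest autocorrelation is r_2 = 0.74, with weaker echoes at lags 4 (0.57), 6 (0.44), 8 (0.34), 10 (0.24) and 12 (0.17); the remaining lags stay at or below -0.11.
The dominant spike at lag 2 indicates a seasonal period of 2.

2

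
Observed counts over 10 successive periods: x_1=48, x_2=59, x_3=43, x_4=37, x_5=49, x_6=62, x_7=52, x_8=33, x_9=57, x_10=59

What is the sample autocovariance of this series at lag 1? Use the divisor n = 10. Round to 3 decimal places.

Mean x̄ = (48 + 59 + 43 + 37 + 49 + 62 + 52 + 33 + 57 + 59)/10 = 49.9000
Σ_{t=1}^{9}(x_t−x̄)(x_{t+1}−x̄) = -55.8100
γ_1 = -55.8100 / 10 = -5.581

-5.581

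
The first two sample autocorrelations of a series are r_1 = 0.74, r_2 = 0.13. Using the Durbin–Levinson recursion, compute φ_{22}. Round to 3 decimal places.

φ_{22} = (r_2 − r_1²) / (1 − r_1²)
r_1² = (0.74)² = 0.5476
Numerator = 0.13 − 0.5476 = -0.4176; denominator = 1 − 0.5476 = 0.4524
φ_{22} = -0.4176 / 0.4524 = -0.923

-0.923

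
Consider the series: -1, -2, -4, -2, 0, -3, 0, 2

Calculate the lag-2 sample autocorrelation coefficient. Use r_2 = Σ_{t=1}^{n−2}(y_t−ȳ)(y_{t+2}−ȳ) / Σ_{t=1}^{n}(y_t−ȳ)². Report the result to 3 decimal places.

-0.250

Mean ȳ = (-1 − 2 − 4 − 2 + 0 − 3 + 0 + 2)/8 = -1.2500
Deviations from mean: 0.2500, -0.7500, -2.7500, -0.7500, 1.2500, -1.7500, 1.2500, 3.2500
Σ(y_t−ȳ)(y_{t+2}−ȳ) = (-0.6875) + (0.5625) + (-3.4375) + (1.3125) + (1.5625) + (-5.6875) = -6.3750
Denominator Σ(y_t−ȳ)² = 25.5000
r_2 = -6.3750 / 25.5000 = -0.250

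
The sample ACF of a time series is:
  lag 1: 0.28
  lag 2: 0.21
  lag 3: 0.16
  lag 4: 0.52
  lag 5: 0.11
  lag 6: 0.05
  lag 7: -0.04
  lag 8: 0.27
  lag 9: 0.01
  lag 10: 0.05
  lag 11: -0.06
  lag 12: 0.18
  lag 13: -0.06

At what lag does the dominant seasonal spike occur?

The largest autocorrelation is r_4 = 0.52; the remaining lags stay at or below 0.28. The elevated value at lag 1 (0.28), dropping to 0.21 at lag 2, reflects decaying short-term dependence rather than seasonality.
The dominant spike at lag 4 indicates a seasonal period of 4.

4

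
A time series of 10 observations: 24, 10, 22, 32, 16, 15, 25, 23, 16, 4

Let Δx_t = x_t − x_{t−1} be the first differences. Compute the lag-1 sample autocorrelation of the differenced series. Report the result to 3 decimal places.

First differences Δx: -14, 12, 10, -16, -1, 10, -2, -7, -12
Mean of differences = -2.2222
Numerator Σ(Δx_t−Δx̄)(Δx_{t+1}−Δx̄) = -115.6049
Denominator Σ(Δx_t−Δx̄)² = 949.5556
r_1(Δx) = -115.6049 / 949.5556 = -0.122

-0.122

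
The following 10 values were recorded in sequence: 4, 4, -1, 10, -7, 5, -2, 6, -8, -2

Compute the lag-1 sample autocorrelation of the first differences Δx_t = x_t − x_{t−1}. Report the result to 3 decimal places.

-0.859

First differences Δx: 0, -5, 11, -17, 12, -7, 8, -14, 6
Mean of differences = -0.6667
Numerator Σ(Δx_t−Δx̄)(Δx_{t+1}−Δx̄) = -790.4444
Denominator Σ(Δx_t−Δx̄)² = 920.0000
r_1(Δx) = -790.4444 / 920.0000 = -0.859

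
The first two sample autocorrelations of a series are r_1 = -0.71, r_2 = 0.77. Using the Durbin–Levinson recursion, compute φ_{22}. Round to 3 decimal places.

φ_{22} = (r_2 − r_1²) / (1 − r_1²)
r_1² = (-0.71)² = 0.5041
Numerator = 0.77 − 0.5041 = 0.2659; denominator = 1 − 0.5041 = 0.4959
φ_{22} = 0.2659 / 0.4959 = 0.536

0.536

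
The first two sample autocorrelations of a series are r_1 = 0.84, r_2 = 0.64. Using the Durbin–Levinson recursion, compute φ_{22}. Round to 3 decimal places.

-0.223

φ_{22} = (r_2 − r_1²) / (1 − r_1²)
r_1² = (0.84)² = 0.7056
Numerator = 0.64 − 0.7056 = -0.0656; denominator = 1 − 0.7056 = 0.2944
φ_{22} = -0.0656 / 0.2944 = -0.223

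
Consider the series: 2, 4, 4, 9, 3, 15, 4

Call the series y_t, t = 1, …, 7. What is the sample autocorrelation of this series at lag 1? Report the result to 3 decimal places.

-0.373

Mean ȳ = (2 + 4 + 4 + 9 + 3 + 15 + 4)/7 = 5.8571
Deviations from mean: -3.8571, -1.8571, -1.8571, 3.1429, -2.8571, 9.1429, -1.8571
Numerator Σ_{t=1}^{6}(y_t−ȳ)(y_{t+1}−ȳ) = -47.3061
Denominator Σ(y_t−ȳ)² = 126.8571
r_1 = -47.3061 / 126.8571 = -0.373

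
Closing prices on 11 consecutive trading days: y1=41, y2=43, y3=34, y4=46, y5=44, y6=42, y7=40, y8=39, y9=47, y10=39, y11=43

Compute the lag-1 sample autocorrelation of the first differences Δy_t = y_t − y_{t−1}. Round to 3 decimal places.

-0.631

First differences Δy: 2, -9, 12, -2, -2, -2, -1, 8, -8, 4
Mean of differences = 0.2000
Numerator Σ(Δy_t−Δȳ)(Δy_{t+1}−Δȳ) = -243.2400
Denominator Σ(Δy_t−Δȳ)² = 385.6000
r_1(Δy) = -243.2400 / 385.6000 = -0.631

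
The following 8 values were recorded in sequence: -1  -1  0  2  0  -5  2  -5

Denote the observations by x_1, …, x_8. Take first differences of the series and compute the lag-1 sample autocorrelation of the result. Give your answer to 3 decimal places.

First differences Δx: 0, 1, 2, -2, -5, 7, -7
Mean of differences = -0.5714
Numerator Σ(Δx_t−Δx̄)(Δx_{t+1}−Δx̄) = -74.6122
Denominator Σ(Δx_t−Δx̄)² = 129.7143
r_1(Δx) = -74.6122 / 129.7143 = -0.575

-0.575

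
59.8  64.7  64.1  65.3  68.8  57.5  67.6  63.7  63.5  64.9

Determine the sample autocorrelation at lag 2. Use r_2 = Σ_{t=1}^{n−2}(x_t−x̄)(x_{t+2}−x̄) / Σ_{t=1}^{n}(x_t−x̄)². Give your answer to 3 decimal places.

Mean x̄ = (59.8 + 64.7 + 64.1 + 65.3 + 68.8 + 57.5 + 67.6 + 63.7 + 63.5 + 64.9)/10 = 63.9900
Numerator Σ_{t=1}^{8}(x_t−x̄)(x_{t+2}−x̄) = 9.7098
Denominator Σ(x_t−x̄)² = 99.2290
r_2 = 9.7098 / 99.2290 = 0.098

0.098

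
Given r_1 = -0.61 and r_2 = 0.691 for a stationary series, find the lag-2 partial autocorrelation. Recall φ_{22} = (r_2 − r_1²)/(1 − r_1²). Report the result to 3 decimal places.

φ_{22} = (r_2 − r_1²) / (1 − r_1²)
r_1² = (-0.61)² = 0.3721
Numerator = 0.691 − 0.3721 = 0.3189; denominator = 1 − 0.3721 = 0.6279
φ_{22} = 0.3189 / 0.6279 = 0.508

0.508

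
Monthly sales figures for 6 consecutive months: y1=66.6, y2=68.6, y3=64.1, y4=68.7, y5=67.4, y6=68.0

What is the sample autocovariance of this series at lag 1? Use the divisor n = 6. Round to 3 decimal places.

Mean ȳ = (66.6 + 68.6 + 64.1 + 68.7 + 67.4 + 68.0)/6 = 67.2333
Deviations: -0.6333, 1.3667, -3.1333, 1.4667, 0.1667, 0.7667
Σ_{t=1}^{5}(y_t−ȳ)(y_{t+1}−ȳ) = -9.3711
γ_1 = -9.3711 / 6 = -1.562

-1.562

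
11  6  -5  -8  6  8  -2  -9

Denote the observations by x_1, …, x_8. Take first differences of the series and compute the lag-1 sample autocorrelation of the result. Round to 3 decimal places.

First differences Δx: -5, -11, -3, 14, 2, -10, -7
Mean of differences = -2.8571
Numerator Σ(Δx_t−Δx̄)(Δx_{t+1}−Δx̄) = 92.9796
Denominator Σ(Δx_t−Δx̄)² = 446.8571
r_1(Δx) = 92.9796 / 446.8571 = 0.208

0.208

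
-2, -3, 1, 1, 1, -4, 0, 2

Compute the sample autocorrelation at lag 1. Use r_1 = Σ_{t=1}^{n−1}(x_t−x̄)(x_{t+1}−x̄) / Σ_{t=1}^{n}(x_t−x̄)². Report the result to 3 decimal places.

-0.037

Mean x̄ = (-2 − 3 + 1 + 1 + 1 − 4 + 0 + 2)/8 = -0.5000
Σ(x_t−x̄)(x_{t+1}−x̄) = (3.7500) + (-3.7500) + (2.2500) + (2.2500) + (-5.2500) + (-1.7500) + (1.2500) = -1.2500
Denominator Σ(x_t−x̄)² = 34.0000
r_1 = -1.2500 / 34.0000 = -0.037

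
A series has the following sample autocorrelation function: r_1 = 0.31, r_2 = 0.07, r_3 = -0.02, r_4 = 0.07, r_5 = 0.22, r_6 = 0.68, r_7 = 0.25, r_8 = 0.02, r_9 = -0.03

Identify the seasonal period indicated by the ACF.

6

The largest autocorrelation is r_6 = 0.68; the remaining lags stay at or below 0.31. The elevated value at lag 1 (0.31), dropping to 0.07 at lag 2, reflects decaying short-term dependence rather than seasonality.
The dominant spike at lag 6 indicates a seasonal period of 6.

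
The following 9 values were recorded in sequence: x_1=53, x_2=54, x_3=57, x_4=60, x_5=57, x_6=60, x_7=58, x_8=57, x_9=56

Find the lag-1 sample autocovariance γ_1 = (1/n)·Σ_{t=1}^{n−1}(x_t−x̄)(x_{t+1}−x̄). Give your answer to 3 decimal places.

Mean x̄ = (53 + 54 + 57 + 60 + 57 + 60 + 58 + 57 + 56)/9 = 56.8889
Σ_{t=1}^{8}(x_t−x̄)(x_{t+1}−x̄) = 15.4321
γ_1 = 15.4321 / 9 = 1.715

1.715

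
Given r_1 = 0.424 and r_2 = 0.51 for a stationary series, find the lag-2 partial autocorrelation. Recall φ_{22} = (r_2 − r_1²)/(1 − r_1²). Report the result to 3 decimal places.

φ_{22} = (r_2 − r_1²) / (1 − r_1²)
r_1² = (0.424)² = 0.179776
Numerator = 0.51 − 0.1798 = 0.3302; denominator = 1 − 0.1798 = 0.8202
φ_{22} = 0.3302 / 0.8202 = 0.403

0.403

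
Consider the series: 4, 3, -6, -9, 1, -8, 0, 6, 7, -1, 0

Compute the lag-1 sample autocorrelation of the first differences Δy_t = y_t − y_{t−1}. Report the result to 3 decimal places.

-0.274

First differences Δy: -1, -9, -3, 10, -9, 8, 6, 1, -8, 1
Mean of differences = -0.4000
Numerator Σ(Δy_t−Δȳ)(Δy_{t+1}−Δȳ) = -119.7600
Denominator Σ(Δy_t−Δȳ)² = 436.4000
r_1(Δy) = -119.7600 / 436.4000 = -0.274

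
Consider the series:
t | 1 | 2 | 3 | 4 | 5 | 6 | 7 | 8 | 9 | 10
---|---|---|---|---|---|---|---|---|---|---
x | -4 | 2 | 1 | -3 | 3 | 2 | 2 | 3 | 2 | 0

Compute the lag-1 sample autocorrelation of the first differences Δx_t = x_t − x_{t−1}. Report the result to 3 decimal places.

First differences Δx: 6, -1, -4, 6, -1, 0, 1, -1, -2
Mean of differences = 0.4444
Numerator Σ(Δx_t−Δx̄)(Δx_{t+1}−Δx̄) = -31.1975
Denominator Σ(Δx_t−Δx̄)² = 94.2222
r_1(Δx) = -31.1975 / 94.2222 = -0.331

-0.331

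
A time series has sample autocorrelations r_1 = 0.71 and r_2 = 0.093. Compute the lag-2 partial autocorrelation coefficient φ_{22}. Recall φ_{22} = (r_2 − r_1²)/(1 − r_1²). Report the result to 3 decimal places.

-0.829

φ_{22} = (r_2 − r_1²) / (1 − r_1²)
r_1² = (0.71)² = 0.5041
Numerator = 0.093 − 0.5041 = -0.4111; denominator = 1 − 0.5041 = 0.4959
φ_{22} = -0.4111 / 0.4959 = -0.829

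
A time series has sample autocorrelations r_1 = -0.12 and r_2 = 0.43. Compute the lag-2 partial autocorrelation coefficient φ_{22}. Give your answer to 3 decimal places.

φ_{22} = (r_2 − r_1²) / (1 − r_1²)
r_1² = (-0.12)² = 0.0144
Numerator = 0.43 − 0.0144 = 0.4156; denominator = 1 − 0.0144 = 0.9856
φ_{22} = 0.4156 / 0.9856 = 0.422

0.422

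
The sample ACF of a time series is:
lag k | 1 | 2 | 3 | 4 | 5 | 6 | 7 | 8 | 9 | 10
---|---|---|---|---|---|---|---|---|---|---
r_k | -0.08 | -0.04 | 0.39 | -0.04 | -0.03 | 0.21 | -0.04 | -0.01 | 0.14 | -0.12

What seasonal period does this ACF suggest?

3

The largest autocorrelation is r_3 = 0.39, with a weaker echo at lag 6 (0.21); the remaining lags stay at or below 0.14.
The dominant spike at lag 3 indicates a seasonal period of 3.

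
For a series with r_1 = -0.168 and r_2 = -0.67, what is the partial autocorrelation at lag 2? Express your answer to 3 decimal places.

φ_{22} = (r_2 − r_1²) / (1 − r_1²)
r_1² = (-0.168)² = 0.028224
Numerator = -0.67 − 0.0282 = -0.6982; denominator = 1 − 0.0282 = 0.9718
φ_{22} = -0.6982 / 0.9718 = -0.719

-0.719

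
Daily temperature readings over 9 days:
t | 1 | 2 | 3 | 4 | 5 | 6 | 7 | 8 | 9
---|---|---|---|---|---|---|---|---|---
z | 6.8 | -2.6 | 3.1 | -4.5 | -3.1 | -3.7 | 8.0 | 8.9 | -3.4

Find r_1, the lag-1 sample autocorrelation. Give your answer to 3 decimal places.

-0.042

Mean z̄ = (6.8 − 2.6 + 3.1 − 4.5 − 3.1 − 3.7 + 8.0 + 8.9 − 3.4)/9 = 1.0556
Numerator Σ_{t=1}^{8}(z_t−z̄)(z_{t+1}−z̄) = -10.4831
Denominator Σ(z_t−z̄)² = 250.9022
r_1 = -10.4831 / 250.9022 = -0.042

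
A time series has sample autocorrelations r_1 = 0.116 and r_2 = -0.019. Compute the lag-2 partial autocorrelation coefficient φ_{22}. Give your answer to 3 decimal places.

φ_{22} = (r_2 − r_1²) / (1 − r_1²)
r_1² = (0.116)² = 0.013456
Numerator = -0.019 − 0.0135 = -0.0325; denominator = 1 − 0.0135 = 0.9865
φ_{22} = -0.0325 / 0.9865 = -0.033

-0.033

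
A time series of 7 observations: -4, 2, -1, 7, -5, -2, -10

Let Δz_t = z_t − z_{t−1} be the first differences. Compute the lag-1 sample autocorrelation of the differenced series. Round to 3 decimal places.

-0.634

First differences Δz: 6, -3, 8, -12, 3, -8
Mean of differences = -1.0000
Numerator Σ(Δz_t−Δz̄)(Δz_{t+1}−Δz̄) = -203.0000
Denominator Σ(Δz_t−Δz̄)² = 320.0000
r_1(Δz) = -203.0000 / 320.0000 = -0.634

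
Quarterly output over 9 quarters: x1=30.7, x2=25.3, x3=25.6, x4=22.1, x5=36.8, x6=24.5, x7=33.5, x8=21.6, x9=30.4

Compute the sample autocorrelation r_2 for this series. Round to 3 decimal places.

0.421

Mean x̄ = (30.7 + 25.3 + 25.6 + 22.1 + 36.8 + 24.5 + 33.5 + 21.6 + 30.4)/9 = 27.8333
Numerator Σ_{t=1}^{7}(x_t−x̄)(x_{t+2}−x̄) = 93.3411
Denominator Σ(x_t−x̄)² = 221.5600
r_2 = 93.3411 / 221.5600 = 0.421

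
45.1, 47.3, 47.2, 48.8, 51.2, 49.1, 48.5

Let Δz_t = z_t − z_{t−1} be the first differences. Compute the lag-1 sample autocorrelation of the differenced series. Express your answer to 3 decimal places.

First differences Δz: 2.2, -0.1, 1.6, 2.4, -2.1, -0.6
Mean of differences = 0.5667
Numerator Σ(Δz_t−Δz̄)(Δz_{t+1}−Δz̄) = -1.6611
Denominator Σ(Δz_t−Δz̄)² = 16.0133
r_1(Δz) = -1.6611 / 16.0133 = -0.104

-0.104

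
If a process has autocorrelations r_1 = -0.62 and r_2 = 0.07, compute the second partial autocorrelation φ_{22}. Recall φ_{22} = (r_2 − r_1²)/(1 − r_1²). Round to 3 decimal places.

-0.511

φ_{22} = (r_2 − r_1²) / (1 − r_1²)
r_1² = (-0.62)² = 0.3844
Numerator = 0.07 − 0.3844 = -0.3144; denominator = 1 − 0.3844 = 0.6156
φ_{22} = -0.3144 / 0.6156 = -0.511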